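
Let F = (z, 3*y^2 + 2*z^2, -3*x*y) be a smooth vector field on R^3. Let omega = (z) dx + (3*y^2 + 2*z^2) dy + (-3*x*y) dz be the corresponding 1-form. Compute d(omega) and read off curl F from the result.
d(omega) = (-3*x - 4*z) dy ∧ dz + (3*y + 1) dz ∧ dx + (0) dx ∧ dy; curl F = (-3*x - 4*z, 3*y + 1, 0)

d omega = sum_{i<j} (∂f_j/∂x_i - ∂f_i/∂x_j) dx_i ∧ dx_j. Under the identification (dy ∧ dz, dz ∧ dx, dx ∧ dy) ↔ (e_x, e_y, e_z), the coefficients are exactly the components of curl F. Compute:
  ∂R/∂y - ∂Q/∂z = (-3*x) - (4*z) = -3*x - 4*z
  ∂P/∂z - ∂R/∂x = (1) - (-3*y) = 3*y + 1
  ∂Q/∂x - ∂P/∂y = (0) - (0) = 0.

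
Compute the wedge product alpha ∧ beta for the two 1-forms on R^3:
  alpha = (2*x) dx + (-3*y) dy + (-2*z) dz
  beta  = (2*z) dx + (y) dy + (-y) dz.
alpha ∧ beta = (2*y*(x + 3*z)) dx ∧ dy + (-2*x*y + 4*z^2) dx ∧ dz + (y*(3*y + 2*z)) dy ∧ dz

Distribute the wedge, using dx_i ∧ dx_j = -dx_j ∧ dx_i and dx_i ∧ dx_i = 0. For each pair (i, j) with i < j, the coefficient of dx_i ∧ dx_j in alpha ∧ beta is (alpha_i * beta_j - alpha_j * beta_i). Collecting: alpha ∧ beta = (2*y*(x + 3*z)) dx ∧ dy + (-2*x*y + 4*z^2) dx ∧ dz + (y*(3*y + 2*z)) dy ∧ dz.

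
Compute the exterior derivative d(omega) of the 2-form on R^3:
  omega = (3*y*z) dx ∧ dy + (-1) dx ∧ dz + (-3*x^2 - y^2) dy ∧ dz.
d(omega) = (-6*x + 3*y) dx ∧ dy ∧ dz

For a 2-form omega = sum_{i<j} g_{ij} dx_i ∧ dx_j, the exterior derivative is
  d(omega) = sum_{i<j} d(g_{ij}) ∧ dx_i ∧ dx_j = sum_{i<j, k} (∂g_{ij}/∂x_k) dx_k ∧ dx_i ∧ dx_j.
Expand each term, using dx_k ∧ dx_i ∧ dx_j = sgn(permutation) dx_{(a)} ∧ dx_{(b)} ∧ dx_{(c)} with (a < b < c) sorted:
  d(3*y*z) includes (∂/∂z)(3*y*z) dz = (3*y) dz, which multiplied by dx ∧ dy gives (3*y) dx ∧ dy ∧ dz
  d(-3*x^2 - y^2) includes (∂/∂x)(-3*x^2 - y^2) dx = (-6*x) dx, which multiplied by dy ∧ dz gives (-6*x) dx ∧ dy ∧ dz
Collecting like 3-forms: d(omega) = (-6*x + 3*y) dx ∧ dy ∧ dz.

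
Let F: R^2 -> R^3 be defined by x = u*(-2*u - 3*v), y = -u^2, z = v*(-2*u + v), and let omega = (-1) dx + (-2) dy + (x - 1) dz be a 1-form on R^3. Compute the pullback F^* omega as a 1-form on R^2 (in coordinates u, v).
F^* omega = (4*u^2*v + 6*u*v^2 + 8*u + 5*v) du + (4*u^3 + 2*u^2*v - 6*u*v^2 + 5*u - 2*v) dv

Using F^*(f dg) = (f ∘ F) d(g ∘ F), substitute each coordinate x_i by F_i(u, v) in f_i, and replace dx_i by d F_i = (∂F_i/∂u) du + (∂F_i/∂v) dv.
  For the x component: f_1(F) = -1; d F_1 = (-4*u - 3*v) du + (-3*u) dv
  For the y component: f_2(F) = -2; d F_2 = (-2*u) du + (0) dv
  For the z component: f_3(F) = -2*u^2 - 3*u*v - 1; d F_3 = (-2*v) du + (-2*u + 2*v) dv
Combining and collecting du, dv coefficients:
  coeff of du: 4*u^2*v + 6*u*v^2 + 8*u + 5*v
  coeff of dv: 4*u^3 + 2*u^2*v - 6*u*v^2 + 5*u - 2*v
F^* omega = (4*u^2*v + 6*u*v^2 + 8*u + 5*v) du + (4*u^3 + 2*u^2*v - 6*u*v^2 + 5*u - 2*v) dv.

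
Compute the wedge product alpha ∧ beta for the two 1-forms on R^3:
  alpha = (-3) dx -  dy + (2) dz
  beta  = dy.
alpha ∧ beta = (-3) dx ∧ dy + (-2) dy ∧ dz

Distribute the wedge, using dx_i ∧ dx_j = -dx_j ∧ dx_i and dx_i ∧ dx_i = 0. For each pair (i, j) with i < j, the coefficient of dx_i ∧ dx_j in alpha ∧ beta is (alpha_i * beta_j - alpha_j * beta_i). Collecting: alpha ∧ beta = (-3) dx ∧ dy + (-2) dy ∧ dz.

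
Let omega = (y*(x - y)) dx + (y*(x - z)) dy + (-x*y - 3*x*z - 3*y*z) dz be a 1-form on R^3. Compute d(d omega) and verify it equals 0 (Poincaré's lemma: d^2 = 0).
d(d omega) = 0

Step 1: d omega = sum_{i<j} (∂f_j/∂x_i - ∂f_i/∂x_j) dx_i ∧ dx_j:
  coeff of dx ∧ dy: -x + 3*y
  coeff of dx ∧ dz: -y - 3*z
  coeff of dy ∧ dz: -x + y - 3*z
Step 2: Apply d again to each 2-form coefficient. The only possible 3-form in R^3 is dx ∧ dy ∧ dz, with coefficient
  ∂(coeff of dy∧dz)/∂x - ∂(coeff of dx∧dz)/∂y + ∂(coeff of dx∧dy)/∂z
  = ∂/∂x (-x + y - 3*z) - ∂/∂y (-y - 3*z) + ∂/∂z (-x + 3*y).
Each of these terms simplifies to sums of mixed partials that cancel in pairs. The result is 0 (by equality of mixed partials for smooth functions — Schwarz / Clairaut).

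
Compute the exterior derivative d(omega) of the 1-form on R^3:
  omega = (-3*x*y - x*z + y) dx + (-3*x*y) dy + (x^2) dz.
d(omega) = (3*x - 3*y - 1) dx ∧ dy + (3*x) dx ∧ dz

For a 1-form omega = sum_i f_i dx_i, the exterior derivative is
  d(omega) = sum_{i < j} (∂f_j/∂x_i - ∂f_i/∂x_j) dx_i ∧ dx_j.
  coefficient of dx ∧ dy: ∂f_2/∂x - ∂f_1/∂y = ∂(-3*x*y)/∂x - ∂(-3*x*y - x*z + y)/∂y = 3*x - 3*y - 1
  coefficient of dx ∧ dz: ∂f_3/∂x - ∂f_1/∂z = ∂(x^2)/∂x - ∂(-3*x*y - x*z + y)/∂z = 3*x
Assembling: d(omega) = (3*x - 3*y - 1) dx ∧ dy + (3*x) dx ∧ dz.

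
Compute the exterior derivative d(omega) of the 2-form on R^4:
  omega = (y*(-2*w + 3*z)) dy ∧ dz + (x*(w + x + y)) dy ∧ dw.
d(omega) = (-2*y) dy ∧ dz ∧ dw + (w + 2*x + y) dx ∧ dy ∧ dw

For a 2-form omega = sum_{i<j} g_{ij} dx_i ∧ dx_j, the exterior derivative is
  d(omega) = sum_{i<j} d(g_{ij}) ∧ dx_i ∧ dx_j = sum_{i<j, k} (∂g_{ij}/∂x_k) dx_k ∧ dx_i ∧ dx_j.
Expand each term, using dx_k ∧ dx_i ∧ dx_j = sgn(permutation) dx_{(a)} ∧ dx_{(b)} ∧ dx_{(c)} with (a < b < c) sorted:
  d(y*(-2*w + 3*z)) includes (∂/∂w)(y*(-2*w + 3*z)) dw = (-2*y) dw, which multiplied by dy ∧ dz gives (-2*y) dy ∧ dz ∧ dw
  d(x*(w + x + y)) includes (∂/∂x)(x*(w + x + y)) dx = (w + 2*x + y) dx, which multiplied by dy ∧ dw gives (w + 2*x + y) dx ∧ dy ∧ dw
Collecting like 3-forms: d(omega) = (-2*y) dy ∧ dz ∧ dw + (w + 2*x + y) dx ∧ dy ∧ dw.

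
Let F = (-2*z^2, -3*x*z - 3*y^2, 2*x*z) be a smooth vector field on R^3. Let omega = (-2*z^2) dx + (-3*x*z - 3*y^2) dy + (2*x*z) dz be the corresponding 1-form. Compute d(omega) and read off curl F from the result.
d(omega) = (3*x) dy ∧ dz + (-6*z) dz ∧ dx + (-3*z) dx ∧ dy; curl F = (3*x, -6*z, -3*z)

d omega = sum_{i<j} (∂f_j/∂x_i - ∂f_i/∂x_j) dx_i ∧ dx_j. Under the identification (dy ∧ dz, dz ∧ dx, dx ∧ dy) ↔ (e_x, e_y, e_z), the coefficients are exactly the components of curl F. Compute:
  ∂R/∂y - ∂Q/∂z = (0) - (-3*x) = 3*x
  ∂P/∂z - ∂R/∂x = (-4*z) - (2*z) = -6*z
  ∂Q/∂x - ∂P/∂y = (-3*z) - (0) = -3*z.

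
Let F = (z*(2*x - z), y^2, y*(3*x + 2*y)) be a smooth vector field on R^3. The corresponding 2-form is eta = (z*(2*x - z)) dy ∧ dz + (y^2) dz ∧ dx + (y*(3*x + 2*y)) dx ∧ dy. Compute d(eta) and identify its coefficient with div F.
d(eta) = (2*y + 2*z) dx ∧ dy ∧ dz; div F = 2*y + 2*z

For a 2-form in R^3 of the form above, applying d gives a 3-form with coefficient ∂P/∂x + ∂Q/∂y + ∂R/∂z:
  ∂P/∂x = 2*z
  ∂Q/∂y = 2*y
  ∂R/∂z = 0
Sum = 2*y + 2*z, which is exactly div F.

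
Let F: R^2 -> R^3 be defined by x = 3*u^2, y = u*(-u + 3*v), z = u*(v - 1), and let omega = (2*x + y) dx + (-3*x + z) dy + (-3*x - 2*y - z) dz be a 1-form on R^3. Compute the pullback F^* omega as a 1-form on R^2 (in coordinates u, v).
F^* omega = (u*(48*u^2 - 18*u*v + 9*u - 4*v^2 + 5*v - 1)) du + (u^2*(-34*u - 4*v - 2)) dv

Using F^*(f dg) = (f ∘ F) d(g ∘ F), substitute each coordinate x_i by F_i(u, v) in f_i, and replace dx_i by d F_i = (∂F_i/∂u) du + (∂F_i/∂v) dv.
  For the x component: f_1(F) = u*(5*u + 3*v); d F_1 = (6*u) du + (0) dv
  For the y component: f_2(F) = u*(-9*u + v - 1); d F_2 = (-2*u + 3*v) du + (3*u) dv
  For the z component: f_3(F) = u*(-7*u - 7*v + 1); d F_3 = (v - 1) du + (u) dv
Combining and collecting du, dv coefficients:
  coeff of du: u*(48*u^2 - 18*u*v + 9*u - 4*v^2 + 5*v - 1)
  coeff of dv: u^2*(-34*u - 4*v - 2)
F^* omega = (u*(48*u^2 - 18*u*v + 9*u - 4*v^2 + 5*v - 1)) du + (u^2*(-34*u - 4*v - 2)) dv.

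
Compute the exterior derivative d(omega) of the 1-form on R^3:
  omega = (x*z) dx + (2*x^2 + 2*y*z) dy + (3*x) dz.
d(omega) = (4*x) dx ∧ dy + (3 - x) dx ∧ dz + (-2*y) dy ∧ dz

For a 1-form omega = sum_i f_i dx_i, the exterior derivative is
  d(omega) = sum_{i < j} (∂f_j/∂x_i - ∂f_i/∂x_j) dx_i ∧ dx_j.
  coefficient of dx ∧ dy: ∂f_2/∂x - ∂f_1/∂y = ∂(2*x^2 + 2*y*z)/∂x - ∂(x*z)/∂y = 4*x
  coefficient of dx ∧ dz: ∂f_3/∂x - ∂f_1/∂z = ∂(3*x)/∂x - ∂(x*z)/∂z = 3 - x
  coefficient of dy ∧ dz: ∂f_3/∂y - ∂f_2/∂z = ∂(3*x)/∂y - ∂(2*x^2 + 2*y*z)/∂z = -2*y
Assembling: d(omega) = (4*x) dx ∧ dy + (3 - x) dx ∧ dz + (-2*y) dy ∧ dz.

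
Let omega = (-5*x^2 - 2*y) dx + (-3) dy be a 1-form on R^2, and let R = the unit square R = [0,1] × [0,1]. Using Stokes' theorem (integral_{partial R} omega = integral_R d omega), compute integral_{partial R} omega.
integral_(partial R) omega = 2

Stokes: integral_partial_R omega = integral_R d omega with d omega = (∂Q/∂x - ∂P/∂y) dx ∧ dy.
  ∂Q/∂x = 0
  ∂P/∂y = -2
  integrand = ∂Q/∂x - ∂P/∂y = 2.
Integrating over R: integral_0^1 integral_0^1 (2) dx dy = 2.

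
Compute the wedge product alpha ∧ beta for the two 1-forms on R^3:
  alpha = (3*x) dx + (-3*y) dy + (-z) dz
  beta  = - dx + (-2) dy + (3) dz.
alpha ∧ beta = (-6*x - 3*y) dx ∧ dy + (9*x - z) dx ∧ dz + (-9*y - 2*z) dy ∧ dz

Distribute the wedge, using dx_i ∧ dx_j = -dx_j ∧ dx_i and dx_i ∧ dx_i = 0. For each pair (i, j) with i < j, the coefficient of dx_i ∧ dx_j in alpha ∧ beta is (alpha_i * beta_j - alpha_j * beta_i). Collecting: alpha ∧ beta = (-6*x - 3*y) dx ∧ dy + (9*x - z) dx ∧ dz + (-9*y - 2*z) dy ∧ dz.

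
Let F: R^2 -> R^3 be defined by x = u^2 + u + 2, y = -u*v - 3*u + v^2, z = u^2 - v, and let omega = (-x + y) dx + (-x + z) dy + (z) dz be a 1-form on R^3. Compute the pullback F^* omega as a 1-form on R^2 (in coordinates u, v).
F^* omega = (-2*u^2*v - 9*u^2 + 2*u*v^2 - 2*u*v - 5*u + 2*v^2 + 5*v + 4) du + (-u*v + 2*u - 2*v^2 - 3*v) dv

Using F^*(f dg) = (f ∘ F) d(g ∘ F), substitute each coordinate x_i by F_i(u, v) in f_i, and replace dx_i by d F_i = (∂F_i/∂u) du + (∂F_i/∂v) dv.
  For the x component: f_1(F) = -u^2 - u*v - 4*u + v^2 - 2; d F_1 = (2*u + 1) du + (0) dv
  For the y component: f_2(F) = -u - v - 2; d F_2 = (-v - 3) du + (-u + 2*v) dv
  For the z component: f_3(F) = u^2 - v; d F_3 = (2*u) du + (-1) dv
Combining and collecting du, dv coefficients:
  coeff of du: -2*u^2*v - 9*u^2 + 2*u*v^2 - 2*u*v - 5*u + 2*v^2 + 5*v + 4
  coeff of dv: -u*v + 2*u - 2*v^2 - 3*v
F^* omega = (-2*u^2*v - 9*u^2 + 2*u*v^2 - 2*u*v - 5*u + 2*v^2 + 5*v + 4) du + (-u*v + 2*u - 2*v^2 - 3*v) dv.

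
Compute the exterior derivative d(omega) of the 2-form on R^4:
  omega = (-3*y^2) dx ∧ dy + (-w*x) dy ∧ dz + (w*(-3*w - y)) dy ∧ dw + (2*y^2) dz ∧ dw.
d(omega) = (-w) dx ∧ dy ∧ dz + (-x + 4*y) dy ∧ dz ∧ dw

For a 2-form omega = sum_{i<j} g_{ij} dx_i ∧ dx_j, the exterior derivative is
  d(omega) = sum_{i<j} d(g_{ij}) ∧ dx_i ∧ dx_j = sum_{i<j, k} (∂g_{ij}/∂x_k) dx_k ∧ dx_i ∧ dx_j.
Expand each term, using dx_k ∧ dx_i ∧ dx_j = sgn(permutation) dx_{(a)} ∧ dx_{(b)} ∧ dx_{(c)} with (a < b < c) sorted:
  d(-w*x) includes (∂/∂x)(-w*x) dx = (-w) dx, which multiplied by dy ∧ dz gives (-w) dx ∧ dy ∧ dz
  d(-w*x) includes (∂/∂w)(-w*x) dw = (-x) dw, which multiplied by dy ∧ dz gives (-x) dy ∧ dz ∧ dw
  d(2*y^2) includes (∂/∂y)(2*y^2) dy = (4*y) dy, which multiplied by dz ∧ dw gives (4*y) dy ∧ dz ∧ dw
Collecting like 3-forms: d(omega) = (-w) dx ∧ dy ∧ dz + (-x + 4*y) dy ∧ dz ∧ dw.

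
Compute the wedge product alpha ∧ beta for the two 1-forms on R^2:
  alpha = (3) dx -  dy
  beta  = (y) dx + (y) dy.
alpha ∧ beta = (4*y) dx ∧ dy

Distribute the wedge, using dx_i ∧ dx_j = -dx_j ∧ dx_i and dx_i ∧ dx_i = 0. For each pair (i, j) with i < j, the coefficient of dx_i ∧ dx_j in alpha ∧ beta is (alpha_i * beta_j - alpha_j * beta_i). Collecting: alpha ∧ beta = (4*y) dx ∧ dy.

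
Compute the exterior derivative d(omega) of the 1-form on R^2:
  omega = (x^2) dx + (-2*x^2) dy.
d(omega) = (-4*x) dx ∧ dy

For a 1-form omega = sum_i f_i dx_i, the exterior derivative is
  d(omega) = sum_{i < j} (∂f_j/∂x_i - ∂f_i/∂x_j) dx_i ∧ dx_j.
  coefficient of dx ∧ dy: ∂f_2/∂x - ∂f_1/∂y = ∂(-2*x^2)/∂x - ∂(x^2)/∂y = -4*x
Assembling: d(omega) = (-4*x) dx ∧ dy.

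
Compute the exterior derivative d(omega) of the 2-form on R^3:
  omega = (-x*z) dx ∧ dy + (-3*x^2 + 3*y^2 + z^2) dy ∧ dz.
d(omega) = (-7*x) dx ∧ dy ∧ dz

For a 2-form omega = sum_{i<j} g_{ij} dx_i ∧ dx_j, the exterior derivative is
  d(omega) = sum_{i<j} d(g_{ij}) ∧ dx_i ∧ dx_j = sum_{i<j, k} (∂g_{ij}/∂x_k) dx_k ∧ dx_i ∧ dx_j.
Expand each term, using dx_k ∧ dx_i ∧ dx_j = sgn(permutation) dx_{(a)} ∧ dx_{(b)} ∧ dx_{(c)} with (a < b < c) sorted:
  d(-x*z) includes (∂/∂z)(-x*z) dz = (-x) dz, which multiplied by dx ∧ dy gives (-x) dx ∧ dy ∧ dz
  d(-3*x^2 + 3*y^2 + z^2) includes (∂/∂x)(-3*x^2 + 3*y^2 + z^2) dx = (-6*x) dx, which multiplied by dy ∧ dz gives (-6*x) dx ∧ dy ∧ dz
Collecting like 3-forms: d(omega) = (-7*x) dx ∧ dy ∧ dz.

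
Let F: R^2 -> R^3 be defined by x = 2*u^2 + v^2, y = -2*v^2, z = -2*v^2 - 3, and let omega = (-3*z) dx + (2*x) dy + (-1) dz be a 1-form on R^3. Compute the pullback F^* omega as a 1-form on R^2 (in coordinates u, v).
F^* omega = (12*u*(2*v^2 + 3)) du + (2*v*(-8*u^2 + 2*v^2 + 11)) dv

Using F^*(f dg) = (f ∘ F) d(g ∘ F), substitute each coordinate x_i by F_i(u, v) in f_i, and replace dx_i by d F_i = (∂F_i/∂u) du + (∂F_i/∂v) dv.
  For the x component: f_1(F) = 6*v^2 + 9; d F_1 = (4*u) du + (2*v) dv
  For the y component: f_2(F) = 4*u^2 + 2*v^2; d F_2 = (0) du + (-4*v) dv
  For the z component: f_3(F) = -1; d F_3 = (0) du + (-4*v) dv
Combining and collecting du, dv coefficients:
  coeff of du: 12*u*(2*v^2 + 3)
  coeff of dv: 2*v*(-8*u^2 + 2*v^2 + 11)
F^* omega = (12*u*(2*v^2 + 3)) du + (2*v*(-8*u^2 + 2*v^2 + 11)) dv.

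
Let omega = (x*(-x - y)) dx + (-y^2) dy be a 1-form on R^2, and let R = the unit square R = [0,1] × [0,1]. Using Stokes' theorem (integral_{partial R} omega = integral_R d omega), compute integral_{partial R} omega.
integral_(partial R) omega = 1/2

Stokes: integral_partial_R omega = integral_R d omega with d omega = (∂Q/∂x - ∂P/∂y) dx ∧ dy.
  ∂Q/∂x = 0
  ∂P/∂y = -x
  integrand = ∂Q/∂x - ∂P/∂y = x.
Integrating over R: integral_0^1 integral_0^1 (x) dx dy = 1/2.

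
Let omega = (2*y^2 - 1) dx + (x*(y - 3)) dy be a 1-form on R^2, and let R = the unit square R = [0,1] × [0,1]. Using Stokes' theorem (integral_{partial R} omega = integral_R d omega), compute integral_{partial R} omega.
integral_(partial R) omega = -9/2

Stokes: integral_partial_R omega = integral_R d omega with d omega = (∂Q/∂x - ∂P/∂y) dx ∧ dy.
  ∂Q/∂x = y - 3
  ∂P/∂y = 4*y
  integrand = ∂Q/∂x - ∂P/∂y = -3*y - 3.
Integrating over R: integral_0^1 integral_0^1 (-3*y - 3) dx dy = -9/2.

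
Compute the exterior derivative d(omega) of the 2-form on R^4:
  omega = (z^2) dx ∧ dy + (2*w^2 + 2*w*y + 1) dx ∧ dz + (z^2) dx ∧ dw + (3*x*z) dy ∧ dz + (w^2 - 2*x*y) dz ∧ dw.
d(omega) = (-2*w + 5*z) dx ∧ dy ∧ dz + (4*w - 2*z) dx ∧ dz ∧ dw + (-2*x) dy ∧ dz ∧ dw

For a 2-form omega = sum_{i<j} g_{ij} dx_i ∧ dx_j, the exterior derivative is
  d(omega) = sum_{i<j} d(g_{ij}) ∧ dx_i ∧ dx_j = sum_{i<j, k} (∂g_{ij}/∂x_k) dx_k ∧ dx_i ∧ dx_j.
Expand each term, using dx_k ∧ dx_i ∧ dx_j = sgn(permutation) dx_{(a)} ∧ dx_{(b)} ∧ dx_{(c)} with (a < b < c) sorted:
  d(z^2) includes (∂/∂z)(z^2) dz = (2*z) dz, which multiplied by dx ∧ dy gives (2*z) dx ∧ dy ∧ dz
  d(2*w^2 + 2*w*y + 1) includes (∂/∂y)(2*w^2 + 2*w*y + 1) dy = (2*w) dy, which multiplied by dx ∧ dz gives (-2*w) dx ∧ dy ∧ dz
  d(2*w^2 + 2*w*y + 1) includes (∂/∂w)(2*w^2 + 2*w*y + 1) dw = (4*w + 2*y) dw, which multiplied by dx ∧ dz gives (4*w + 2*y) dx ∧ dz ∧ dw
  d(z^2) includes (∂/∂z)(z^2) dz = (2*z) dz, which multiplied by dx ∧ dw gives (-2*z) dx ∧ dz ∧ dw
  d(3*x*z) includes (∂/∂x)(3*x*z) dx = (3*z) dx, which multiplied by dy ∧ dz gives (3*z) dx ∧ dy ∧ dz
  d(w^2 - 2*x*y) includes (∂/∂x)(w^2 - 2*x*y) dx = (-2*y) dx, which multiplied by dz ∧ dw gives (-2*y) dx ∧ dz ∧ dw
  d(w^2 - 2*x*y) includes (∂/∂y)(w^2 - 2*x*y) dy = (-2*x) dy, which multiplied by dz ∧ dw gives (-2*x) dy ∧ dz ∧ dw
Collecting like 3-forms: d(omega) = (-2*w + 5*z) dx ∧ dy ∧ dz + (4*w - 2*z) dx ∧ dz ∧ dw + (-2*x) dy ∧ dz ∧ dw.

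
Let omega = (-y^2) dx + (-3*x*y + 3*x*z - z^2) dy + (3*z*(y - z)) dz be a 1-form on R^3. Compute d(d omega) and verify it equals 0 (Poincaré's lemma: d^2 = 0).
d(d omega) = 0

Step 1: d omega = sum_{i<j} (∂f_j/∂x_i - ∂f_i/∂x_j) dx_i ∧ dx_j:
  coeff of dx ∧ dy: -y + 3*z
  coeff of dx ∧ dz: 0
  coeff of dy ∧ dz: -3*x + 5*z
Step 2: Apply d again to each 2-form coefficient. The only possible 3-form in R^3 is dx ∧ dy ∧ dz, with coefficient
  ∂(coeff of dy∧dz)/∂x - ∂(coeff of dx∧dz)/∂y + ∂(coeff of dx∧dy)/∂z
  = ∂/∂x (-3*x + 5*z) - ∂/∂y (0) + ∂/∂z (-y + 3*z).
Each of these terms simplifies to sums of mixed partials that cancel in pairs. The result is 0 (by equality of mixed partials for smooth functions — Schwarz / Clairaut).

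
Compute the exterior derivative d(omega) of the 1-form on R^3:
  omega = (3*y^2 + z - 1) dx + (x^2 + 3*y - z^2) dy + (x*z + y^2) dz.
d(omega) = (2*x - 6*y) dx ∧ dy + (z - 1) dx ∧ dz + (2*y + 2*z) dy ∧ dz

For a 1-form omega = sum_i f_i dx_i, the exterior derivative is
  d(omega) = sum_{i < j} (∂f_j/∂x_i - ∂f_i/∂x_j) dx_i ∧ dx_j.
  coefficient of dx ∧ dy: ∂f_2/∂x - ∂f_1/∂y = ∂(x^2 + 3*y - z^2)/∂x - ∂(3*y^2 + z - 1)/∂y = 2*x - 6*y
  coefficient of dx ∧ dz: ∂f_3/∂x - ∂f_1/∂z = ∂(x*z + y^2)/∂x - ∂(3*y^2 + z - 1)/∂z = z - 1
  coefficient of dy ∧ dz: ∂f_3/∂y - ∂f_2/∂z = ∂(x*z + y^2)/∂y - ∂(x^2 + 3*y - z^2)/∂z = 2*y + 2*z
Assembling: d(omega) = (2*x - 6*y) dx ∧ dy + (z - 1) dx ∧ dz + (2*y + 2*z) dy ∧ dz.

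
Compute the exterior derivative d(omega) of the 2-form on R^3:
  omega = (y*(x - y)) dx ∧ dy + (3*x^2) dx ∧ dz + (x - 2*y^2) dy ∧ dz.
d(omega) = (1) dx ∧ dy ∧ dz

For a 2-form omega = sum_{i<j} g_{ij} dx_i ∧ dx_j, the exterior derivative is
  d(omega) = sum_{i<j} d(g_{ij}) ∧ dx_i ∧ dx_j = sum_{i<j, k} (∂g_{ij}/∂x_k) dx_k ∧ dx_i ∧ dx_j.
Expand each term, using dx_k ∧ dx_i ∧ dx_j = sgn(permutation) dx_{(a)} ∧ dx_{(b)} ∧ dx_{(c)} with (a < b < c) sorted:
  d(x - 2*y^2) includes (∂/∂x)(x - 2*y^2) dx = (1) dx, which multiplied by dy ∧ dz gives (1) dx ∧ dy ∧ dz
Collecting like 3-forms: d(omega) = (1) dx ∧ dy ∧ dz.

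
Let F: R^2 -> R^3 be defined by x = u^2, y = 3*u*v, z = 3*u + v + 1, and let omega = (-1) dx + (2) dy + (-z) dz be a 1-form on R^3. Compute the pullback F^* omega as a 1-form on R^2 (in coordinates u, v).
F^* omega = (-11*u + 3*v - 3) du + (3*u - v - 1) dv

Using F^*(f dg) = (f ∘ F) d(g ∘ F), substitute each coordinate x_i by F_i(u, v) in f_i, and replace dx_i by d F_i = (∂F_i/∂u) du + (∂F_i/∂v) dv.
  For the x component: f_1(F) = -1; d F_1 = (2*u) du + (0) dv
  For the y component: f_2(F) = 2; d F_2 = (3*v) du + (3*u) dv
  For the z component: f_3(F) = -3*u - v - 1; d F_3 = (3) du + (1) dv
Combining and collecting du, dv coefficients:
  coeff of du: -11*u + 3*v - 3
  coeff of dv: 3*u - v - 1
F^* omega = (-11*u + 3*v - 3) du + (3*u - v - 1) dv.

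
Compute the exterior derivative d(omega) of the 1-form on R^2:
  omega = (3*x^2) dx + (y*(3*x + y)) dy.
d(omega) = (3*y) dx ∧ dy

For a 1-form omega = sum_i f_i dx_i, the exterior derivative is
  d(omega) = sum_{i < j} (∂f_j/∂x_i - ∂f_i/∂x_j) dx_i ∧ dx_j.
  coefficient of dx ∧ dy: ∂f_2/∂x - ∂f_1/∂y = ∂(y*(3*x + y))/∂x - ∂(3*x^2)/∂y = 3*y
Assembling: d(omega) = (3*y) dx ∧ dy.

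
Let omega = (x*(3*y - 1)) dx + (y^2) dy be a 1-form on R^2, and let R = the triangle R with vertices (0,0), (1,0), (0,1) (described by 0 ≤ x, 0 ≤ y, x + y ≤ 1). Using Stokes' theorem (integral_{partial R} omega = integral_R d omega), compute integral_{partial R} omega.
integral_(partial R) omega = -1/2

Stokes: integral_partial_R omega = integral_R d omega with d omega = (∂Q/∂x - ∂P/∂y) dx ∧ dy.
  ∂Q/∂x = 0
  ∂P/∂y = 3*x
  integrand = ∂Q/∂x - ∂P/∂y = -3*x.
Integrating over R: integral_0^1 integral_0^{1-x} (-3*x) dy dx = -1/2.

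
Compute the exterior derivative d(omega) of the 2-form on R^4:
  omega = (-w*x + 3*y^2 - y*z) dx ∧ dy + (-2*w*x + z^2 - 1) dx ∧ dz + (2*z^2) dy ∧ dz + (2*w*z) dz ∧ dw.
d(omega) = (-y) dx ∧ dy ∧ dz + (-x) dx ∧ dy ∧ dw + (-2*x) dx ∧ dz ∧ dw

For a 2-form omega = sum_{i<j} g_{ij} dx_i ∧ dx_j, the exterior derivative is
  d(omega) = sum_{i<j} d(g_{ij}) ∧ dx_i ∧ dx_j = sum_{i<j, k} (∂g_{ij}/∂x_k) dx_k ∧ dx_i ∧ dx_j.
Expand each term, using dx_k ∧ dx_i ∧ dx_j = sgn(permutation) dx_{(a)} ∧ dx_{(b)} ∧ dx_{(c)} with (a < b < c) sorted:
  d(-w*x + 3*y^2 - y*z) includes (∂/∂z)(-w*x + 3*y^2 - y*z) dz = (-y) dz, which multiplied by dx ∧ dy gives (-y) dx ∧ dy ∧ dz
  d(-w*x + 3*y^2 - y*z) includes (∂/∂w)(-w*x + 3*y^2 - y*z) dw = (-x) dw, which multiplied by dx ∧ dy gives (-x) dx ∧ dy ∧ dw
  d(-2*w*x + z^2 - 1) includes (∂/∂w)(-2*w*x + z^2 - 1) dw = (-2*x) dw, which multiplied by dx ∧ dz gives (-2*x) dx ∧ dz ∧ dw
Collecting like 3-forms: d(omega) = (-y) dx ∧ dy ∧ dz + (-x) dx ∧ dy ∧ dw + (-2*x) dx ∧ dz ∧ dw.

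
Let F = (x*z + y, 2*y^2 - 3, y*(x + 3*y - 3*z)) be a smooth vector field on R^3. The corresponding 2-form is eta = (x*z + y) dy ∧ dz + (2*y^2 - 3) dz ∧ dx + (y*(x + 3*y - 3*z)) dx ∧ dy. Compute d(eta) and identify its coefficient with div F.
d(eta) = (y + z) dx ∧ dy ∧ dz; div F = y + z

For a 2-form in R^3 of the form above, applying d gives a 3-form with coefficient ∂P/∂x + ∂Q/∂y + ∂R/∂z:
  ∂P/∂x = z
  ∂Q/∂y = 4*y
  ∂R/∂z = -3*y
Sum = y + z, which is exactly div F.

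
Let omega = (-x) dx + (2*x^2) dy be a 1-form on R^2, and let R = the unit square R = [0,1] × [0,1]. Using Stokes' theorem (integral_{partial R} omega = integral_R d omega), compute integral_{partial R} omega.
integral_(partial R) omega = 2

Stokes: integral_partial_R omega = integral_R d omega with d omega = (∂Q/∂x - ∂P/∂y) dx ∧ dy.
  ∂Q/∂x = 4*x
  ∂P/∂y = 0
  integrand = ∂Q/∂x - ∂P/∂y = 4*x.
Integrating over R: integral_0^1 integral_0^1 (4*x) dx dy = 2.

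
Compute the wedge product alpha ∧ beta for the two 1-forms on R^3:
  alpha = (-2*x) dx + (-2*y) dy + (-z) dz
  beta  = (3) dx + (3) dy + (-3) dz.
alpha ∧ beta = (-6*x + 6*y) dx ∧ dy + (6*x + 3*z) dx ∧ dz + (6*y + 3*z) dy ∧ dz

Distribute the wedge, using dx_i ∧ dx_j = -dx_j ∧ dx_i and dx_i ∧ dx_i = 0. For each pair (i, j) with i < j, the coefficient of dx_i ∧ dx_j in alpha ∧ beta is (alpha_i * beta_j - alpha_j * beta_i). Collecting: alpha ∧ beta = (-6*x + 6*y) dx ∧ dy + (6*x + 3*z) dx ∧ dz + (6*y + 3*z) dy ∧ dz.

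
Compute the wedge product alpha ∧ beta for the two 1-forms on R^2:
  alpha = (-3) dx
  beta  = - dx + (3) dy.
alpha ∧ beta = (-9) dx ∧ dy

Distribute the wedge, using dx_i ∧ dx_j = -dx_j ∧ dx_i and dx_i ∧ dx_i = 0. For each pair (i, j) with i < j, the coefficient of dx_i ∧ dx_j in alpha ∧ beta is (alpha_i * beta_j - alpha_j * beta_i). Collecting: alpha ∧ beta = (-9) dx ∧ dy.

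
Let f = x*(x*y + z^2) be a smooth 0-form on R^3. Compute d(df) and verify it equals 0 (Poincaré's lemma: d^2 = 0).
d(df) = 0

Step 1: df = sum_i (∂f/∂x_i) dx_i = (2*x*y + z^2) dx + (x^2) dy + (2*x*z) dz.
Step 2: Apply d again. Using the 1-form formula, the coefficient of dx ∧ dy in d(df) is ∂^2 f/∂x ∂y - ∂^2 f/∂y ∂x = (2*x) - (2*x) = 0 (equality of mixed partials for smooth f).
Similarly for dx ∧ dz and dy ∧ dz — all coefficients vanish. So d(df) = 0.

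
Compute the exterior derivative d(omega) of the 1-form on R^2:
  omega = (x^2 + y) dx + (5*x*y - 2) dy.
d(omega) = (5*y - 1) dx ∧ dy

For a 1-form omega = sum_i f_i dx_i, the exterior derivative is
  d(omega) = sum_{i < j} (∂f_j/∂x_i - ∂f_i/∂x_j) dx_i ∧ dx_j.
  coefficient of dx ∧ dy: ∂f_2/∂x - ∂f_1/∂y = ∂(5*x*y - 2)/∂x - ∂(x^2 + y)/∂y = 5*y - 1
Assembling: d(omega) = (5*y - 1) dx ∧ dy.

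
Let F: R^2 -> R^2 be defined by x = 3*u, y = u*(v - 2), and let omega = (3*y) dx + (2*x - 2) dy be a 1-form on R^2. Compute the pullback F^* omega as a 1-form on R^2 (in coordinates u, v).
F^* omega = (15*u*v - 30*u - 2*v + 4) du + (2*u*(3*u - 1)) dv

Using F^*(f dg) = (f ∘ F) d(g ∘ F), substitute each coordinate x_i by F_i(u, v) in f_i, and replace dx_i by d F_i = (∂F_i/∂u) du + (∂F_i/∂v) dv.
  For the x component: f_1(F) = 3*u*(v - 2); d F_1 = (3) du + (0) dv
  For the y component: f_2(F) = 6*u - 2; d F_2 = (v - 2) du + (u) dv
Combining and collecting du, dv coefficients:
  coeff of du: 15*u*v - 30*u - 2*v + 4
  coeff of dv: 2*u*(3*u - 1)
F^* omega = (15*u*v - 30*u - 2*v + 4) du + (2*u*(3*u - 1)) dv.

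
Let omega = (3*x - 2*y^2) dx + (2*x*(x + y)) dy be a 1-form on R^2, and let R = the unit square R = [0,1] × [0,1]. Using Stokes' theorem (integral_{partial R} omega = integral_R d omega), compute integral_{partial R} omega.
integral_(partial R) omega = 5

Stokes: integral_partial_R omega = integral_R d omega with d omega = (∂Q/∂x - ∂P/∂y) dx ∧ dy.
  ∂Q/∂x = 4*x + 2*y
  ∂P/∂y = -4*y
  integrand = ∂Q/∂x - ∂P/∂y = 4*x + 6*y.
Integrating over R: integral_0^1 integral_0^1 (4*x + 6*y) dx dy = 5.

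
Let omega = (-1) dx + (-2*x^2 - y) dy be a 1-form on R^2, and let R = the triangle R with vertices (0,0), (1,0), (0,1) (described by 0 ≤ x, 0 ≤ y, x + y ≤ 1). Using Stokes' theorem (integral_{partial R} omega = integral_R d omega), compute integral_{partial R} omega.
integral_(partial R) omega = -2/3

Stokes: integral_partial_R omega = integral_R d omega with d omega = (∂Q/∂x - ∂P/∂y) dx ∧ dy.
  ∂Q/∂x = -4*x
  ∂P/∂y = 0
  integrand = ∂Q/∂x - ∂P/∂y = -4*x.
Integrating over R: integral_0^1 integral_0^{1-x} (-4*x) dy dx = -2/3.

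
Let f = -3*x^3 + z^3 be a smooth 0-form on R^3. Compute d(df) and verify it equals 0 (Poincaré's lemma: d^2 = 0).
d(df) = 0

Step 1: df = sum_i (∂f/∂x_i) dx_i = (-9*x^2) dx + (0) dy + (3*z^2) dz.
Step 2: Apply d again. Using the 1-form formula, the coefficient of dx ∧ dy in d(df) is ∂^2 f/∂x ∂y - ∂^2 f/∂y ∂x = (0) - (0) = 0 (equality of mixed partials for smooth f).
Similarly for dx ∧ dz and dy ∧ dz — all coefficients vanish. So d(df) = 0.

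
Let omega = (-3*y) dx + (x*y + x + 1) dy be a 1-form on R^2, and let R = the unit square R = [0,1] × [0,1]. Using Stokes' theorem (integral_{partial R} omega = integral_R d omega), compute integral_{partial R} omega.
integral_(partial R) omega = 9/2

Stokes: integral_partial_R omega = integral_R d omega with d omega = (∂Q/∂x - ∂P/∂y) dx ∧ dy.
  ∂Q/∂x = y + 1
  ∂P/∂y = -3
  integrand = ∂Q/∂x - ∂P/∂y = y + 4.
Integrating over R: integral_0^1 integral_0^1 (y + 4) dx dy = 9/2.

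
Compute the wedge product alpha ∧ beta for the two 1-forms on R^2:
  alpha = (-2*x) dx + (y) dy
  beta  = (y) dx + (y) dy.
alpha ∧ beta = (-y*(2*x + y)) dx ∧ dy

Distribute the wedge, using dx_i ∧ dx_j = -dx_j ∧ dx_i and dx_i ∧ dx_i = 0. For each pair (i, j) with i < j, the coefficient of dx_i ∧ dx_j in alpha ∧ beta is (alpha_i * beta_j - alpha_j * beta_i). Collecting: alpha ∧ beta = (-y*(2*x + y)) dx ∧ dy.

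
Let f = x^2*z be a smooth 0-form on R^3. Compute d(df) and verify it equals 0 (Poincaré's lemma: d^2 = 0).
d(df) = 0

Step 1: df = sum_i (∂f/∂x_i) dx_i = (2*x*z) dx + (0) dy + (x^2) dz.
Step 2: Apply d again. Using the 1-form formula, the coefficient of dx ∧ dy in d(df) is ∂^2 f/∂x ∂y - ∂^2 f/∂y ∂x = (0) - (0) = 0 (equality of mixed partials for smooth f).
Similarly for dx ∧ dz and dy ∧ dz — all coefficients vanish. So d(df) = 0.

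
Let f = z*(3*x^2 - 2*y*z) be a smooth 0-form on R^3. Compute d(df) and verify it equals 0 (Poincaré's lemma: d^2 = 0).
d(df) = 0

Step 1: df = sum_i (∂f/∂x_i) dx_i = (6*x*z) dx + (-2*z^2) dy + (3*x^2 - 4*y*z) dz.
Step 2: Apply d again. Using the 1-form formula, the coefficient of dx ∧ dy in d(df) is ∂^2 f/∂x ∂y - ∂^2 f/∂y ∂x = (0) - (0) = 0 (equality of mixed partials for smooth f).
Similarly for dx ∧ dz and dy ∧ dz — all coefficients vanish. So d(df) = 0.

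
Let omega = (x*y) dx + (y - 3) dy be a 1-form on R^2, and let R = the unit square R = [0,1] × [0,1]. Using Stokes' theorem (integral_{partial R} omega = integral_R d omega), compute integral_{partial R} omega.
integral_(partial R) omega = -1/2

Stokes: integral_partial_R omega = integral_R d omega with d omega = (∂Q/∂x - ∂P/∂y) dx ∧ dy.
  ∂Q/∂x = 0
  ∂P/∂y = x
  integrand = ∂Q/∂x - ∂P/∂y = -x.
Integrating over R: integral_0^1 integral_0^1 (-x) dx dy = -1/2.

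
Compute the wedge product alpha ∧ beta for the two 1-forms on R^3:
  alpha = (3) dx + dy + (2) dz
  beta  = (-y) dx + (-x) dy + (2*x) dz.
alpha ∧ beta = (-3*x + y) dx ∧ dy + (6*x + 2*y) dx ∧ dz + (4*x) dy ∧ dz

Distribute the wedge, using dx_i ∧ dx_j = -dx_j ∧ dx_i and dx_i ∧ dx_i = 0. For each pair (i, j) with i < j, the coefficient of dx_i ∧ dx_j in alpha ∧ beta is (alpha_i * beta_j - alpha_j * beta_i). Collecting: alpha ∧ beta = (-3*x + y) dx ∧ dy + (6*x + 2*y) dx ∧ dz + (4*x) dy ∧ dz.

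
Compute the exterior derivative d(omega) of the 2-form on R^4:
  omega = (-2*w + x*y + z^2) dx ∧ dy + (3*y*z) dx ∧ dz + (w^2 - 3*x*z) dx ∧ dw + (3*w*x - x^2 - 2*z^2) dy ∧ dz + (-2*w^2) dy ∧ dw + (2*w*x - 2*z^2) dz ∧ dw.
d(omega) = (3*w - 2*x - z) dx ∧ dy ∧ dz + (-2) dx ∧ dy ∧ dw + (2*w + 3*x) dx ∧ dz ∧ dw + (3*x) dy ∧ dz ∧ dw

For a 2-form omega = sum_{i<j} g_{ij} dx_i ∧ dx_j, the exterior derivative is
  d(omega) = sum_{i<j} d(g_{ij}) ∧ dx_i ∧ dx_j = sum_{i<j, k} (∂g_{ij}/∂x_k) dx_k ∧ dx_i ∧ dx_j.
Expand each term, using dx_k ∧ dx_i ∧ dx_j = sgn(permutation) dx_{(a)} ∧ dx_{(b)} ∧ dx_{(c)} with (a < b < c) sorted:
  d(-2*w + x*y + z^2) includes (∂/∂z)(-2*w + x*y + z^2) dz = (2*z) dz, which multiplied by dx ∧ dy gives (2*z) dx ∧ dy ∧ dz
  d(-2*w + x*y + z^2) includes (∂/∂w)(-2*w + x*y + z^2) dw = (-2) dw, which multiplied by dx ∧ dy gives (-2) dx ∧ dy ∧ dw
  d(3*y*z) includes (∂/∂y)(3*y*z) dy = (3*z) dy, which multiplied by dx ∧ dz gives (-3*z) dx ∧ dy ∧ dz
  d(w^2 - 3*x*z) includes (∂/∂z)(w^2 - 3*x*z) dz = (-3*x) dz, which multiplied by dx ∧ dw gives (3*x) dx ∧ dz ∧ dw
  d(3*w*x - x^2 - 2*z^2) includes (∂/∂x)(3*w*x - x^2 - 2*z^2) dx = (3*w - 2*x) dx, which multiplied by dy ∧ dz gives (3*w - 2*x) dx ∧ dy ∧ dz
  d(3*w*x - x^2 - 2*z^2) includes (∂/∂w)(3*w*x - x^2 - 2*z^2) dw = (3*x) dw, which multiplied by dy ∧ dz gives (3*x) dy ∧ dz ∧ dw
  d(2*w*x - 2*z^2) includes (∂/∂x)(2*w*x - 2*z^2) dx = (2*w) dx, which multiplied by dz ∧ dw gives (2*w) dx ∧ dz ∧ dw
Collecting like 3-forms: d(omega) = (3*w - 2*x - z) dx ∧ dy ∧ dz + (-2) dx ∧ dy ∧ dw + (2*w + 3*x) dx ∧ dz ∧ dw + (3*x) dy ∧ dz ∧ dw.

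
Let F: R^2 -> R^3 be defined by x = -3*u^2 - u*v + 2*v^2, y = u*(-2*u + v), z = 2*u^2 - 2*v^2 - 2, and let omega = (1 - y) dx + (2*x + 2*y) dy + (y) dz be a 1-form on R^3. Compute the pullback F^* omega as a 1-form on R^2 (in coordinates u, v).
F^* omega = (20*u^3 - 2*u^2*v - 15*u*v^2 - 6*u + 4*v^3 - v) du + (-12*u^3 + 17*u^2*v - 4*u*v^2 - u + 4*v) dv

Using F^*(f dg) = (f ∘ F) d(g ∘ F), substitute each coordinate x_i by F_i(u, v) in f_i, and replace dx_i by d F_i = (∂F_i/∂u) du + (∂F_i/∂v) dv.
  For the x component: f_1(F) = 2*u^2 - u*v + 1; d F_1 = (-6*u - v) du + (-u + 4*v) dv
  For the y component: f_2(F) = -10*u^2 + 4*v^2; d F_2 = (-4*u + v) du + (u) dv
  For the z component: f_3(F) = u*(-2*u + v); d F_3 = (4*u) du + (-4*v) dv
Combining and collecting du, dv coefficients:
  coeff of du: 20*u^3 - 2*u^2*v - 15*u*v^2 - 6*u + 4*v^3 - v
  coeff of dv: -12*u^3 + 17*u^2*v - 4*u*v^2 - u + 4*v
F^* omega = (20*u^3 - 2*u^2*v - 15*u*v^2 - 6*u + 4*v^3 - v) du + (-12*u^3 + 17*u^2*v - 4*u*v^2 - u + 4*v) dv.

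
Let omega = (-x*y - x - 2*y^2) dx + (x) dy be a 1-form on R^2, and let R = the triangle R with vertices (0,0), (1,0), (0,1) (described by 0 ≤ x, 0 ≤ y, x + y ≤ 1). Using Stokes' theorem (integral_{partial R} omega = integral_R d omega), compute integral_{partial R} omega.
integral_(partial R) omega = 4/3

Stokes: integral_partial_R omega = integral_R d omega with d omega = (∂Q/∂x - ∂P/∂y) dx ∧ dy.
  ∂Q/∂x = 1
  ∂P/∂y = -x - 4*y
  integrand = ∂Q/∂x - ∂P/∂y = x + 4*y + 1.
Integrating over R: integral_0^1 integral_0^{1-x} (x + 4*y + 1) dy dx = 4/3.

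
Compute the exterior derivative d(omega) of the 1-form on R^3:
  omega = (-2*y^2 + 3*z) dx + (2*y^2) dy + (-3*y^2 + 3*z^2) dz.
d(omega) = (4*y) dx ∧ dy + (-3) dx ∧ dz + (-6*y) dy ∧ dz

For a 1-form omega = sum_i f_i dx_i, the exterior derivative is
  d(omega) = sum_{i < j} (∂f_j/∂x_i - ∂f_i/∂x_j) dx_i ∧ dx_j.
  coefficient of dx ∧ dy: ∂f_2/∂x - ∂f_1/∂y = ∂(2*y^2)/∂x - ∂(-2*y^2 + 3*z)/∂y = 4*y
  coefficient of dx ∧ dz: ∂f_3/∂x - ∂f_1/∂z = ∂(-3*y^2 + 3*z^2)/∂x - ∂(-2*y^2 + 3*z)/∂z = -3
  coefficient of dy ∧ dz: ∂f_3/∂y - ∂f_2/∂z = ∂(-3*y^2 + 3*z^2)/∂y - ∂(2*y^2)/∂z = -6*y
Assembling: d(omega) = (4*y) dx ∧ dy + (-3) dx ∧ dz + (-6*y) dy ∧ dz.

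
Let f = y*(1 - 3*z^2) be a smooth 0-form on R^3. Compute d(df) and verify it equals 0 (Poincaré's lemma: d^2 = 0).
d(df) = 0

Step 1: df = sum_i (∂f/∂x_i) dx_i = (0) dx + (1 - 3*z^2) dy + (-6*y*z) dz.
Step 2: Apply d again. Using the 1-form formula, the coefficient of dx ∧ dy in d(df) is ∂^2 f/∂x ∂y - ∂^2 f/∂y ∂x = (0) - (0) = 0 (equality of mixed partials for smooth f).
Similarly for dx ∧ dz and dy ∧ dz — all coefficients vanish. So d(df) = 0.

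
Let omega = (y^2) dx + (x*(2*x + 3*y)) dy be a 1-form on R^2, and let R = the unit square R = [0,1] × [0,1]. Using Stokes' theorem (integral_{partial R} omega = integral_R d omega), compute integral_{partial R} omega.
integral_(partial R) omega = 5/2

Stokes: integral_partial_R omega = integral_R d omega with d omega = (∂Q/∂x - ∂P/∂y) dx ∧ dy.
  ∂Q/∂x = 4*x + 3*y
  ∂P/∂y = 2*y
  integrand = ∂Q/∂x - ∂P/∂y = 4*x + y.
Integrating over R: integral_0^1 integral_0^1 (4*x + y) dx dy = 5/2.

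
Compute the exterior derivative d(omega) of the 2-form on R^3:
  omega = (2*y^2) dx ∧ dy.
d(omega) = 0

For a 2-form omega = sum_{i<j} g_{ij} dx_i ∧ dx_j, the exterior derivative is
  d(omega) = sum_{i<j} d(g_{ij}) ∧ dx_i ∧ dx_j = sum_{i<j, k} (∂g_{ij}/∂x_k) dx_k ∧ dx_i ∧ dx_j.
Expand each term, using dx_k ∧ dx_i ∧ dx_j = sgn(permutation) dx_{(a)} ∧ dx_{(b)} ∧ dx_{(c)} with (a < b < c) sorted:

Collecting like 3-forms: d(omega) = 0.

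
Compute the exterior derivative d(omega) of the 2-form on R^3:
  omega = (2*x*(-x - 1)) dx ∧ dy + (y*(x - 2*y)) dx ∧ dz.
d(omega) = (-x + 4*y) dx ∧ dy ∧ dz

For a 2-form omega = sum_{i<j} g_{ij} dx_i ∧ dx_j, the exterior derivative is
  d(omega) = sum_{i<j} d(g_{ij}) ∧ dx_i ∧ dx_j = sum_{i<j, k} (∂g_{ij}/∂x_k) dx_k ∧ dx_i ∧ dx_j.
Expand each term, using dx_k ∧ dx_i ∧ dx_j = sgn(permutation) dx_{(a)} ∧ dx_{(b)} ∧ dx_{(c)} with (a < b < c) sorted:
  d(y*(x - 2*y)) includes (∂/∂y)(y*(x - 2*y)) dy = (x - 4*y) dy, which multiplied by dx ∧ dz gives (-x + 4*y) dx ∧ dy ∧ dz
Collecting like 3-forms: d(omega) = (-x + 4*y) dx ∧ dy ∧ dz.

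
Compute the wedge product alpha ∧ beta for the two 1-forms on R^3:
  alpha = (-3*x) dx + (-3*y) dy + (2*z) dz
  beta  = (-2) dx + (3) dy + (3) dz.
alpha ∧ beta = (-9*x - 6*y) dx ∧ dy + (-9*x + 4*z) dx ∧ dz + (-9*y - 6*z) dy ∧ dz

Distribute the wedge, using dx_i ∧ dx_j = -dx_j ∧ dx_i and dx_i ∧ dx_i = 0. For each pair (i, j) with i < j, the coefficient of dx_i ∧ dx_j in alpha ∧ beta is (alpha_i * beta_j - alpha_j * beta_i). Collecting: alpha ∧ beta = (-9*x - 6*y) dx ∧ dy + (-9*x + 4*z) dx ∧ dz + (-9*y - 6*z) dy ∧ dz.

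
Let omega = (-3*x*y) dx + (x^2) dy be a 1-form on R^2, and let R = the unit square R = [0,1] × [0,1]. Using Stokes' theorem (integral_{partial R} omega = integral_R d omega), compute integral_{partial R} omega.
integral_(partial R) omega = 5/2

Stokes: integral_partial_R omega = integral_R d omega with d omega = (∂Q/∂x - ∂P/∂y) dx ∧ dy.
  ∂Q/∂x = 2*x
  ∂P/∂y = -3*x
  integrand = ∂Q/∂x - ∂P/∂y = 5*x.
Integrating over R: integral_0^1 integral_0^1 (5*x) dx dy = 5/2.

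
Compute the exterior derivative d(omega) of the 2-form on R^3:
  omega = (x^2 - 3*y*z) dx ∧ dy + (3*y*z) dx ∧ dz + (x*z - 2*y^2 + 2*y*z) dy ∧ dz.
d(omega) = (-3*y - 2*z) dx ∧ dy ∧ dz

For a 2-form omega = sum_{i<j} g_{ij} dx_i ∧ dx_j, the exterior derivative is
  d(omega) = sum_{i<j} d(g_{ij}) ∧ dx_i ∧ dx_j = sum_{i<j, k} (∂g_{ij}/∂x_k) dx_k ∧ dx_i ∧ dx_j.
Expand each term, using dx_k ∧ dx_i ∧ dx_j = sgn(permutation) dx_{(a)} ∧ dx_{(b)} ∧ dx_{(c)} with (a < b < c) sorted:
  d(x^2 - 3*y*z) includes (∂/∂z)(x^2 - 3*y*z) dz = (-3*y) dz, which multiplied by dx ∧ dy gives (-3*y) dx ∧ dy ∧ dz
  d(3*y*z) includes (∂/∂y)(3*y*z) dy = (3*z) dy, which multiplied by dx ∧ dz gives (-3*z) dx ∧ dy ∧ dz
  d(x*z - 2*y^2 + 2*y*z) includes (∂/∂x)(x*z - 2*y^2 + 2*y*z) dx = (z) dx, which multiplied by dy ∧ dz gives (z) dx ∧ dy ∧ dz
Collecting like 3-forms: d(omega) = (-3*y - 2*z) dx ∧ dy ∧ dz.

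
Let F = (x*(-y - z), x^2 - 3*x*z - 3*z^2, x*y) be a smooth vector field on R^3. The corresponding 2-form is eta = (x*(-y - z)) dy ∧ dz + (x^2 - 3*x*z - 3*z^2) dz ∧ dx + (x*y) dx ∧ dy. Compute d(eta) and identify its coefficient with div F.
d(eta) = (-y - z) dx ∧ dy ∧ dz; div F = -y - z

For a 2-form in R^3 of the form above, applying d gives a 3-form with coefficient ∂P/∂x + ∂Q/∂y + ∂R/∂z:
  ∂P/∂x = -y - z
  ∂Q/∂y = 0
  ∂R/∂z = 0
Sum = -y - z, which is exactly div F.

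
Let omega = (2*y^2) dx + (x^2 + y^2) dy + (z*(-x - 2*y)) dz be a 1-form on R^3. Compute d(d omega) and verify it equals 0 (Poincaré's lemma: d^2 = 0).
d(d omega) = 0

Step 1: d omega = sum_{i<j} (∂f_j/∂x_i - ∂f_i/∂x_j) dx_i ∧ dx_j:
  coeff of dx ∧ dy: 2*x - 4*y
  coeff of dx ∧ dz: -z
  coeff of dy ∧ dz: -2*z
Step 2: Apply d again to each 2-form coefficient. The only possible 3-form in R^3 is dx ∧ dy ∧ dz, with coefficient
  ∂(coeff of dy∧dz)/∂x - ∂(coeff of dx∧dz)/∂y + ∂(coeff of dx∧dy)/∂z
  = ∂/∂x (-2*z) - ∂/∂y (-z) + ∂/∂z (2*x - 4*y).
Each of these terms simplifies to sums of mixed partials that cancel in pairs. The result is 0 (by equality of mixed partials for smooth functions — Schwarz / Clairaut).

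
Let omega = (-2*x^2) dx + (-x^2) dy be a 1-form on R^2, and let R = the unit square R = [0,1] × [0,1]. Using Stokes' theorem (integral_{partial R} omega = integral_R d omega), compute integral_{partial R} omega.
integral_(partial R) omega = -1

Stokes: integral_partial_R omega = integral_R d omega with d omega = (∂Q/∂x - ∂P/∂y) dx ∧ dy.
  ∂Q/∂x = -2*x
  ∂P/∂y = 0
  integrand = ∂Q/∂x - ∂P/∂y = -2*x.
Integrating over R: integral_0^1 integral_0^1 (-2*x) dx dy = -1.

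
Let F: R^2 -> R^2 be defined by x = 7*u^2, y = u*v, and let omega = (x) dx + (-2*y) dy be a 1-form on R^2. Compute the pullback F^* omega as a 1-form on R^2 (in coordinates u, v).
F^* omega = (2*u*(49*u^2 - v^2)) du + (-2*u^2*v) dv

Using F^*(f dg) = (f ∘ F) d(g ∘ F), substitute each coordinate x_i by F_i(u, v) in f_i, and replace dx_i by d F_i = (∂F_i/∂u) du + (∂F_i/∂v) dv.
  For the x component: f_1(F) = 7*u^2; d F_1 = (14*u) du + (0) dv
  For the y component: f_2(F) = -2*u*v; d F_2 = (v) du + (u) dv
Combining and collecting du, dv coefficients:
  coeff of du: 2*u*(49*u^2 - v^2)
  coeff of dv: -2*u^2*v
F^* omega = (2*u*(49*u^2 - v^2)) du + (-2*u^2*v) dv.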